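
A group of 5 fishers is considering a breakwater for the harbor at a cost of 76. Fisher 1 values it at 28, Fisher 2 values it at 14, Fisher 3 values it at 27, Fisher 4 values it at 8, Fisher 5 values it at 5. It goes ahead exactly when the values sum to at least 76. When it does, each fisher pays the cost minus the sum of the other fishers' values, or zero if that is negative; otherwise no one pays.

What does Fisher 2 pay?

Total value 82 ≥ cost 76, so the project is built.
The other fishers' values sum to 68.
Cost minus that sum is 76 - 68 = 8.

8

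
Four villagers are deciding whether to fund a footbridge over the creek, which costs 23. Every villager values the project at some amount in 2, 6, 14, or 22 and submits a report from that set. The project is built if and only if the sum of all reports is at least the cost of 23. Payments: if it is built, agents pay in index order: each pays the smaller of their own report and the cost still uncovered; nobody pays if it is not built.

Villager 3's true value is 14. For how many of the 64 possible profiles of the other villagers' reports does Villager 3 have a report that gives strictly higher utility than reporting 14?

Others report (2, 2, 14): truth gives 0; report 6 gives 8 > 0. Violating.
Others report (2, 2, 22): truth gives 0; report 2 gives 12 > 0. Violating.
Others report (2, 6, 14): truth gives 0; report 2 gives 12 > 0. Violating.
Others report (2, 6, 22): truth gives 0; report 2 gives 12 > 0. Violating.
Others report (2, 2, 2): truth gives 0; no alternative beats it.
Others report (2, 2, 6): truth gives 0; no alternative beats it.
(Checking all 64 profiles: 25 have a profitable deviation, 39 do not.)

25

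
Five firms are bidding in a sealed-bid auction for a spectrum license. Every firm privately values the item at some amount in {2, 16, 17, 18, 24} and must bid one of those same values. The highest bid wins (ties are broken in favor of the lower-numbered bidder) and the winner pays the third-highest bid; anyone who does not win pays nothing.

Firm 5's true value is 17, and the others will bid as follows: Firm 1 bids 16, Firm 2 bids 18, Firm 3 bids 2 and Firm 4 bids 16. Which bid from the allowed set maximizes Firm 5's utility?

24

Bid 2: loses, pays 0, utility 0.
Bid 16: loses, pays 0, utility 0.
Bid 17: loses, pays 0, utility 0.
Bid 18: loses, pays 0, utility 0.
Bid 24: wins, pays 16, utility 17 - 16 = 1.
The best choice is 24 with utility 1.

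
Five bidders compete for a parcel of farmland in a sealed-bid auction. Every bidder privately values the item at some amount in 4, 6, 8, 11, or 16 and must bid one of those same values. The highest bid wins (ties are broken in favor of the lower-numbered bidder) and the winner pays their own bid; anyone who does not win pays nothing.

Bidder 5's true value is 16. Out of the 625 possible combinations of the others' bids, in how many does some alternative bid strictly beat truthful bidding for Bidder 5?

81

Others bid (4, 4, 4, 4): truth gives 0; bid 6 gives 10 > 0. Violating.
Others bid (4, 4, 4, 6): truth gives 0; bid 8 gives 8 > 0. Violating.
Others bid (4, 4, 4, 8): truth gives 0; bid 11 gives 5 > 0. Violating.
Others bid (4, 4, 6, 4): truth gives 0; bid 8 gives 8 > 0. Violating.
Others bid (4, 4, 4, 11): truth gives 0; no alternative beats it.
Others bid (4, 4, 4, 16): truth gives 0; no alternative beats it.
(Checking all 625 profiles: 81 have a profitable deviation, 544 do not.)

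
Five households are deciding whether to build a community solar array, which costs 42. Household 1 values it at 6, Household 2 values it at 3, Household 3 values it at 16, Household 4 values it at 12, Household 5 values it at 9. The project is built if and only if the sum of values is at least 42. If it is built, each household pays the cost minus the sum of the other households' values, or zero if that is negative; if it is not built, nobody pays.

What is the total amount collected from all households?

27

Total value 46 ≥ cost 42, so it is built.
Household 1: others sum to 40; max(0, 42 - 40) = 2.
Household 2: others sum to 43; max(0, 42 - 43) = 0.
Household 3: others sum to 30; max(0, 42 - 30) = 12.
Household 4: others sum to 34; max(0, 42 - 34) = 8.
Household 5: others sum to 37; max(0, 42 - 37) = 5.
Total collected = 2 + 0 + 12 + 8 + 5 = 27.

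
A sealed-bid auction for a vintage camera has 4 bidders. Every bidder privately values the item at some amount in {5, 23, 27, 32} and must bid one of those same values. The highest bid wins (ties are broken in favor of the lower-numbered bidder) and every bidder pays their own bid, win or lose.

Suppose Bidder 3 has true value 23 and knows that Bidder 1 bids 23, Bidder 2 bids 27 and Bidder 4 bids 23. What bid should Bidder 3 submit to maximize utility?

5

Bid 5: loses but pays 5, utility -5.
Bid 23: loses but pays 23, utility -23.
Bid 27: loses but pays 27, utility -27.
Bid 32: wins, pays 32, utility 23 - 32 = -9.
The best choice is 5 with utility -5.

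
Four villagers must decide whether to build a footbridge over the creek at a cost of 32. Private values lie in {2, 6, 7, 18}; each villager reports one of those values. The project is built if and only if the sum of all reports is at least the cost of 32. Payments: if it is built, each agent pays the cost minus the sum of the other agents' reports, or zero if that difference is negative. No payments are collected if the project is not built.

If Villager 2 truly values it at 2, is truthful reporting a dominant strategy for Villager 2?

Check each profile of the others' reports and compare truth against every alternative report.
Others report (2, 6, 18): truth gives 0, best alternative gives -4.
Others report (2, 18, 6): truth gives 0, best alternative gives -4.
Others report (6, 2, 18): truth gives 0, best alternative gives -4.
Others report (6, 18, 2): truth gives 0, best alternative gives -4.
Others report (18, 2, 6): truth gives 0, best alternative gives -4.
Others report (18, 6, 2): truth gives 0, best alternative gives -4.
(Remaining 58 profiles checked similarly; truth is weakly best in each.)
In every case the truthful report is at least as good as any alternative, so it is a dominant strategy.

Yes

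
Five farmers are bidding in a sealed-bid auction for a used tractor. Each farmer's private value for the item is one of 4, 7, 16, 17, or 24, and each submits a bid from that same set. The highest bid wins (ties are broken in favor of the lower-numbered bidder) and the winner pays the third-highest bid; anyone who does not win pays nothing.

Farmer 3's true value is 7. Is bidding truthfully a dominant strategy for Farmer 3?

Consider the case where Farmer 1 bids 4, Farmer 2 bids 4, Farmer 4 bids 4 and Farmer 5 bids 16.
Truthful bid 7: loses, pays 0, utility 0.
Bid 16 instead: wins, pays 4, utility 7 - 4 = 3.
Since 3 > 0, bidding 16 is strictly better here, so truthful bidding is not dominant.

No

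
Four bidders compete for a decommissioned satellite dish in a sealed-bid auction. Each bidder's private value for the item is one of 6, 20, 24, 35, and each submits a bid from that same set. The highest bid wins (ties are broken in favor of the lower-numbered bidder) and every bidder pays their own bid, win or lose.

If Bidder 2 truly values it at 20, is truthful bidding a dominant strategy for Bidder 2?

No

Consider the case where Bidder 1 bids 6, Bidder 3 bids 6 and Bidder 4 bids 24.
Truthful bid 20: loses but pays 20, utility -20.
Bid 6 instead: loses but pays 6, utility -6.
Since -6 > -20, bidding 6 is strictly better here, so truthful bidding is not dominant.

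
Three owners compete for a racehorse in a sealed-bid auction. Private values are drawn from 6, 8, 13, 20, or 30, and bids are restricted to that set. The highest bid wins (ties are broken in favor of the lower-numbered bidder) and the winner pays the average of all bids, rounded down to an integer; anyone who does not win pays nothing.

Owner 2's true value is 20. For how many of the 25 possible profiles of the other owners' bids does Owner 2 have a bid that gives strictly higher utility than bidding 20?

8

Others bid (6, 6): truth gives 10; bid 8 gives 14 > 10. Violating.
Others bid (6, 8): truth gives 9; bid 8 gives 13 > 9. Violating.
Others bid (6, 13): truth gives 7; bid 13 gives 10 > 7. Violating.
Others bid (8, 6): truth gives 9; bid 13 gives 11 > 9. Violating.
Others bid (6, 20): truth gives 5; no alternative beats it.
Others bid (6, 30): truth gives 0; no alternative beats it.
(Checking all 25 profiles: 8 have a profitable deviation, 17 do not.)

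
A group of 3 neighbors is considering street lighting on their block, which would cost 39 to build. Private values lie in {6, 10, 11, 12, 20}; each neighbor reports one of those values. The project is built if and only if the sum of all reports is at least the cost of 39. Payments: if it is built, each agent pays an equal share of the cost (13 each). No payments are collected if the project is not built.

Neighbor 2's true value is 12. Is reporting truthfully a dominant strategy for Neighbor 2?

Consider the case where Neighbor 1 reports 10 and Neighbor 3 reports 20.
Truthful report 12: project built, pays 13, utility 12 - 13 = -1.
Report 6 instead: project not built, utility 0.
Since 0 > -1, reporting 6 is strictly better here, so truthful reporting is not dominant.

No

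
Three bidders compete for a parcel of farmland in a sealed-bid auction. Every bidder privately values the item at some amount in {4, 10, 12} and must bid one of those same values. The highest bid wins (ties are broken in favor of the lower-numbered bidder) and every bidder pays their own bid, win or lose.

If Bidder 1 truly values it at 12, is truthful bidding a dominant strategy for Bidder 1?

Consider the case where Bidder 2 bids 4 and Bidder 3 bids 4.
Truthful bid 12: wins, pays 12, utility 12 - 12 = 0.
Bid 4 instead: wins, pays 4, utility 12 - 4 = 8.
Since 8 > 0, bidding 4 is strictly better here, so truthful bidding is not dominant.

No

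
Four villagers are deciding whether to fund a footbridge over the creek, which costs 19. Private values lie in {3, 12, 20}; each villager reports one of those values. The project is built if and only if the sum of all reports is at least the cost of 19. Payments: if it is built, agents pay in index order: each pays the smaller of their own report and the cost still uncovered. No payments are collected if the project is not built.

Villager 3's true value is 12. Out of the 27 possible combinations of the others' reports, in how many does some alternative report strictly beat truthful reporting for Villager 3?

8

Others report (3, 3, 12): truth gives 0; report 3 gives 9 > 0. Violating.
Others report (3, 3, 20): truth gives 0; report 3 gives 9 > 0. Violating.
Others report (3, 12, 3): truth gives 8; report 3 gives 9 > 8. Violating.
Others report (3, 12, 12): truth gives 8; report 3 gives 9 > 8. Violating.
Others report (3, 3, 3): truth gives 0; no alternative beats it.
Others report (3, 20, 3): truth gives 12; no alternative beats it.
(Checking all 27 profiles: 8 have a profitable deviation, 19 do not.)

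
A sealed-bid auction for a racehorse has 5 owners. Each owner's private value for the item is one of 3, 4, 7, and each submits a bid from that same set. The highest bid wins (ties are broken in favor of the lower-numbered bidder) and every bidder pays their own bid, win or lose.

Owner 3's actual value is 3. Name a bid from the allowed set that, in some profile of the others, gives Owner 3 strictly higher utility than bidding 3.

4

Suppose Owner 1 bids 3, Owner 2 bids 3, Owner 4 bids 3 and Owner 5 bids 3.
Bid 3: loses but pays 3, utility -3.
Bid 4: wins, pays 4, utility 3 - 4 = -1.
So bidding 4 beats truth here (-1 > -3).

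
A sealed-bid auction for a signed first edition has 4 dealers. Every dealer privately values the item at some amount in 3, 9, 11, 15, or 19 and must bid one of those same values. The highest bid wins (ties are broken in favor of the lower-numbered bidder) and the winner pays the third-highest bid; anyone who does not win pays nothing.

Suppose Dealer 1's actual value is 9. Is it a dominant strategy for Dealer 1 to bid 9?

No

Consider the case where Dealer 2 bids 3, Dealer 3 bids 3 and Dealer 4 bids 11.
Truthful bid 9: loses, pays 0, utility 0.
Bid 11 instead: wins, pays 3, utility 9 - 3 = 6.
Since 6 > 0, bidding 11 is strictly better here, so truthful bidding is not dominant.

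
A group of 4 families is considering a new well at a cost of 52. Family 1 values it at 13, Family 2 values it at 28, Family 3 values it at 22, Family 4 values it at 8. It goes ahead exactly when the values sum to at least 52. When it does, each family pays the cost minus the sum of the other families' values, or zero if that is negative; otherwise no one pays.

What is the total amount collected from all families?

12

Total value 71 ≥ cost 52, so it is built.
Family 1: others sum to 58; max(0, 52 - 58) = 0.
Family 2: others sum to 43; max(0, 52 - 43) = 9.
Family 3: others sum to 49; max(0, 52 - 49) = 3.
Family 4: others sum to 63; max(0, 52 - 63) = 0.
Total collected = 0 + 9 + 3 + 0 = 12.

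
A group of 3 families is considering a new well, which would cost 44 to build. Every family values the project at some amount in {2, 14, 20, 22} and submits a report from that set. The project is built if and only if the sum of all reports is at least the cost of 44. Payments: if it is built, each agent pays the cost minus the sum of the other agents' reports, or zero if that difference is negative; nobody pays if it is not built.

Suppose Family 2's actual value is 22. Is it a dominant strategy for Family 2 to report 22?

Yes

Check each profile of the others' reports and compare truth against every alternative report.
Others report (22, 22): truth gives 22, best alternative gives 22.
Others report (20, 22): truth gives 20, best alternative gives 20.
Others report (22, 20): truth gives 20, best alternative gives 20.
Others report (20, 20): truth gives 18, best alternative gives 18.
Others report (14, 22): truth gives 14, best alternative gives 14.
Others report (22, 14): truth gives 14, best alternative gives 14.
(Remaining 10 profiles checked similarly; truth is weakly best in each.)
In every case the truthful report is at least as good as any alternative, so it is a dominant strategy.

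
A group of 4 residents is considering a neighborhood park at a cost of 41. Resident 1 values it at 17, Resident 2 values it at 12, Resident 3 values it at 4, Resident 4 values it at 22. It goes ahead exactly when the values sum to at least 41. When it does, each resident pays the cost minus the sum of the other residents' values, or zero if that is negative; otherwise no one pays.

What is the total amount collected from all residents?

11

Total value 55 ≥ cost 41, so it is built.
Resident 1: others sum to 38; max(0, 41 - 38) = 3.
Resident 2: others sum to 43; max(0, 41 - 43) = 0.
Resident 3: others sum to 51; max(0, 41 - 51) = 0.
Resident 4: others sum to 33; max(0, 41 - 33) = 8.
Total collected = 3 + 0 + 0 + 8 = 11.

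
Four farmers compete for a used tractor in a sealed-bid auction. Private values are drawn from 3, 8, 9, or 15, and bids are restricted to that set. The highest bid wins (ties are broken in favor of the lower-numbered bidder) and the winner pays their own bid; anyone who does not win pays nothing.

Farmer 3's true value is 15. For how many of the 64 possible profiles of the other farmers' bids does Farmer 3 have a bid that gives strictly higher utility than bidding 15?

12

Others bid (3, 3, 3): truth gives 0; bid 8 gives 7 > 0. Violating.
Others bid (3, 3, 8): truth gives 0; bid 8 gives 7 > 0. Violating.
Others bid (3, 3, 9): truth gives 0; bid 9 gives 6 > 0. Violating.
Others bid (3, 8, 3): truth gives 0; bid 9 gives 6 > 0. Violating.
Others bid (3, 3, 15): truth gives 0; no alternative beats it.
Others bid (3, 8, 15): truth gives 0; no alternative beats it.
(Checking all 64 profiles: 12 have a profitable deviation, 52 do not.)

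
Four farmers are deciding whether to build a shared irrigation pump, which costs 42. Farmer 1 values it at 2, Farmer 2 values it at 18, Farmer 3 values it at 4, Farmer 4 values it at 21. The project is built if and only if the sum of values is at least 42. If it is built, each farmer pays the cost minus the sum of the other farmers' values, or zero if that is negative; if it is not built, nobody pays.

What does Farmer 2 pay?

15

Total value 45 ≥ cost 42, so the project is built.
The other farmers' values sum to 27.
Cost minus that sum is 42 - 27 = 15.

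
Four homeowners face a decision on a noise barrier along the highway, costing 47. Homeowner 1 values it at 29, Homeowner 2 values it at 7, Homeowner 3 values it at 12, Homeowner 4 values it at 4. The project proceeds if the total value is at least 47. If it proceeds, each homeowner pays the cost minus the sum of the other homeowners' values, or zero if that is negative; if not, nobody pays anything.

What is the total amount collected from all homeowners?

33

Total value 52 ≥ cost 47, so it is built.
Homeowner 1: others sum to 23; max(0, 47 - 23) = 24.
Homeowner 2: others sum to 45; max(0, 47 - 45) = 2.
Homeowner 3: others sum to 40; max(0, 47 - 40) = 7.
Homeowner 4: others sum to 48; max(0, 47 - 48) = 0.
Total collected = 24 + 2 + 7 + 0 = 33.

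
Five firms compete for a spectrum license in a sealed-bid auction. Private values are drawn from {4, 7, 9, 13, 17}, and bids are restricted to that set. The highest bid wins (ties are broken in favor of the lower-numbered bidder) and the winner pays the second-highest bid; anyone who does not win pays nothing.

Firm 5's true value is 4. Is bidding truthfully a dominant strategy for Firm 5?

Yes

Check each profile of the others' bids and compare truth against every alternative bid.
Others bid (4, 4, 4, 4): truth gives 0, best alternative gives 0.
Others bid (4, 4, 4, 7): truth gives 0, best alternative gives 0.
Others bid (4, 4, 4, 9): truth gives 0, best alternative gives 0.
Others bid (4, 4, 4, 13): truth gives 0, best alternative gives 0.
Others bid (4, 4, 4, 17): truth gives 0, best alternative gives 0.
Others bid (4, 4, 7, 4): truth gives 0, best alternative gives 0.
(Remaining 619 profiles checked similarly; truth is weakly best in each.)
In every case the truthful bid is at least as good as any alternative, so it is a dominant strategy.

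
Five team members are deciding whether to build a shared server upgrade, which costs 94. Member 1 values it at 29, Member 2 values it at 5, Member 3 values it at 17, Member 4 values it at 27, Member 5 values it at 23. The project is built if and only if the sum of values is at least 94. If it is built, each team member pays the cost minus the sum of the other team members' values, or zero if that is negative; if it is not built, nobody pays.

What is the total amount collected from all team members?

68

Total value 101 ≥ cost 94, so it is built.
Member 1: others sum to 72; max(0, 94 - 72) = 22.
Member 2: others sum to 96; max(0, 94 - 96) = 0.
Member 3: others sum to 84; max(0, 94 - 84) = 10.
Member 4: others sum to 74; max(0, 94 - 74) = 20.
Member 5: others sum to 78; max(0, 94 - 78) = 16.
Total collected = 22 + 0 + 10 + 20 + 16 = 68.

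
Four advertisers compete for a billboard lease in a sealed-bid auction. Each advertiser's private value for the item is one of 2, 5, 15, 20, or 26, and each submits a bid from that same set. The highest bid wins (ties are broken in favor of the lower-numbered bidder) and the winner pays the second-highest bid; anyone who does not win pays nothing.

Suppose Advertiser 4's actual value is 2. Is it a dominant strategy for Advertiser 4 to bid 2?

Yes

Check each profile of the others' bids and compare truth against every alternative bid.
Others bid (2, 2, 2): truth gives 0, best alternative gives 0.
Others bid (2, 2, 5): truth gives 0, best alternative gives 0.
Others bid (2, 2, 15): truth gives 0, best alternative gives 0.
Others bid (2, 2, 20): truth gives 0, best alternative gives 0.
Others bid (2, 2, 26): truth gives 0, best alternative gives 0.
Others bid (2, 5, 2): truth gives 0, best alternative gives 0.
(Remaining 119 profiles checked similarly; truth is weakly best in each.)
In every case the truthful bid is at least as good as any alternative, so it is a dominant strategy.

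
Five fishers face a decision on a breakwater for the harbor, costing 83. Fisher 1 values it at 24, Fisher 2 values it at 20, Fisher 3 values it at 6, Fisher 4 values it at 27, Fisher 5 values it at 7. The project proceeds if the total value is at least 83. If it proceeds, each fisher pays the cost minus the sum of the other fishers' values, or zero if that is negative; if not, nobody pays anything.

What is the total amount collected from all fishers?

79

Total value 84 ≥ cost 83, so it is built.
Fisher 1: others sum to 60; max(0, 83 - 60) = 23.
Fisher 2: others sum to 64; max(0, 83 - 64) = 19.
Fisher 3: others sum to 78; max(0, 83 - 78) = 5.
Fisher 4: others sum to 57; max(0, 83 - 57) = 26.
Fisher 5: others sum to 77; max(0, 83 - 77) = 6.
Total collected = 23 + 19 + 5 + 26 + 6 = 79.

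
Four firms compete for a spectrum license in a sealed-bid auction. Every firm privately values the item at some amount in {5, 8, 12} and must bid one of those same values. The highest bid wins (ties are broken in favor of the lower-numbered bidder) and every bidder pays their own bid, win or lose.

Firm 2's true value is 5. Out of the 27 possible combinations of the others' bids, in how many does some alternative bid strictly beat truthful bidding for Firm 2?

Others bid (5, 5, 5): truth gives -5; bid 8 gives -3 > -5. Violating.
Others bid (5, 5, 8): truth gives -5; bid 8 gives -3 > -5. Violating.
Others bid (5, 8, 5): truth gives -5; bid 8 gives -3 > -5. Violating.
Others bid (5, 8, 8): truth gives -5; bid 8 gives -3 > -5. Violating.
Others bid (5, 5, 12): truth gives -5; no alternative beats it.
Others bid (5, 8, 12): truth gives -5; no alternative beats it.
(Checking all 27 profiles: 4 have a profitable deviation, 23 do not.)

4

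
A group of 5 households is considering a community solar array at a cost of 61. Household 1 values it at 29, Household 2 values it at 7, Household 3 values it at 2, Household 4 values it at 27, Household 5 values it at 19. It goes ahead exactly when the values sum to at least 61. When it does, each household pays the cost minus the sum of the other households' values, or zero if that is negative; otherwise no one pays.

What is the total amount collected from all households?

Total value 84 ≥ cost 61, so it is built.
Household 1: others sum to 55; max(0, 61 - 55) = 6.
Household 2: others sum to 77; max(0, 61 - 77) = 0.
Household 3: others sum to 82; max(0, 61 - 82) = 0.
Household 4: others sum to 57; max(0, 61 - 57) = 4.
Household 5: others sum to 65; max(0, 61 - 65) = 0.
Total collected = 6 + 0 + 0 + 4 + 0 = 10.

10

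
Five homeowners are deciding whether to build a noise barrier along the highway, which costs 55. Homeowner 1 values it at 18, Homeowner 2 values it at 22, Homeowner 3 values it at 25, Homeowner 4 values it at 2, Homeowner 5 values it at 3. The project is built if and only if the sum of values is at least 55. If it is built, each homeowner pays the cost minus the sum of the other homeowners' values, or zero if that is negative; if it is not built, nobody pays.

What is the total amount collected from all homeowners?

Total value 70 ≥ cost 55, so it is built.
Homeowner 1: others sum to 52; max(0, 55 - 52) = 3.
Homeowner 2: others sum to 48; max(0, 55 - 48) = 7.
Homeowner 3: others sum to 45; max(0, 55 - 45) = 10.
Homeowner 4: others sum to 68; max(0, 55 - 68) = 0.
Homeowner 5: others sum to 67; max(0, 55 - 67) = 0.
Total collected = 3 + 7 + 10 + 0 + 0 = 20.

20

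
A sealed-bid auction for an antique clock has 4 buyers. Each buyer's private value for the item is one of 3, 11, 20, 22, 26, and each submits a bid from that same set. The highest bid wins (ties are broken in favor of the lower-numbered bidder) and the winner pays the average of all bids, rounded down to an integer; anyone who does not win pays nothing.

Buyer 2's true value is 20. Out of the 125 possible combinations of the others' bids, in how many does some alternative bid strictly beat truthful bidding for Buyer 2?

56

Others bid (3, 3, 3): truth gives 13; bid 11 gives 15 > 13. Violating.
Others bid (3, 3, 11): truth gives 11; bid 11 gives 13 > 11. Violating.
Others bid (3, 3, 22): truth gives 0; bid 22 gives 8 > 0. Violating.
Others bid (3, 3, 26): truth gives 0; bid 26 gives 6 > 0. Violating.
Others bid (3, 3, 20): truth gives 9; no alternative beats it.
Others bid (3, 11, 20): truth gives 7; no alternative beats it.
(Checking all 125 profiles: 56 have a profitable deviation, 69 do not.)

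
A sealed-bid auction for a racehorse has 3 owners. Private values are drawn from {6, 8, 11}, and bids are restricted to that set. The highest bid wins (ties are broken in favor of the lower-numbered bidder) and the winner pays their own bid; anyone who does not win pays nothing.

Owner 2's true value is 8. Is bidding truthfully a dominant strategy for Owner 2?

Check each profile of the others' bids and compare truth against every alternative bid.
Others bid (6, 6): truth gives 0, best alternative gives 0.
Others bid (6, 8): truth gives 0, best alternative gives 0.
Others bid (6, 11): truth gives 0, best alternative gives 0.
Others bid (8, 6): truth gives 0, best alternative gives 0.
Others bid (8, 8): truth gives 0, best alternative gives 0.
Others bid (8, 11): truth gives 0, best alternative gives 0.
(Remaining 3 profiles checked similarly; truth is weakly best in each.)
In every case the truthful bid is at least as good as any alternative, so it is a dominant strategy.

Yes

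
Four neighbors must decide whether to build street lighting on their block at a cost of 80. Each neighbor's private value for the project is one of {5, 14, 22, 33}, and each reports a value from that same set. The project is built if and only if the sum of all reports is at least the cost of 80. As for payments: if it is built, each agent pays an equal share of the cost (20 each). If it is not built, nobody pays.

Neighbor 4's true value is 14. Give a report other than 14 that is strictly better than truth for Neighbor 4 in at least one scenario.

Suppose Neighbor 1 reports 5, Neighbor 2 reports 33 and Neighbor 3 reports 33.
Report 14: project built, pays 20, utility 14 - 20 = -6.
Report 5: project not built, utility 0.
So reporting 5 beats truth here (0 > -6).

5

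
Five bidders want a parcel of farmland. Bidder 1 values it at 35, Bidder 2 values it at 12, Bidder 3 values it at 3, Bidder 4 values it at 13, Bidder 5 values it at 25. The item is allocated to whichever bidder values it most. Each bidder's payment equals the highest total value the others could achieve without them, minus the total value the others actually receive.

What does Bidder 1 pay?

25

Bidder 1 has the highest value and receives the item.
Without Bidder 1, the item would go to the next-highest value, 25, so the others could achieve 25.
With Bidder 1 present and winning, the others receive nothing, so their total is 0.
Payment = 25 - 0 = 25.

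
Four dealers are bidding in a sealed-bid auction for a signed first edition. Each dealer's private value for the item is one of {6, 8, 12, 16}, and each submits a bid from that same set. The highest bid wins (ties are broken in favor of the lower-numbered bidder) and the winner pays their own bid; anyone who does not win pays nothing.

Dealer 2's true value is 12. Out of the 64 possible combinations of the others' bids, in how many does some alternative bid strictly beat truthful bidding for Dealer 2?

4

Others bid (6, 6, 6): truth gives 0; bid 8 gives 4 > 0. Violating.
Others bid (6, 6, 8): truth gives 0; bid 8 gives 4 > 0. Violating.
Others bid (6, 8, 6): truth gives 0; bid 8 gives 4 > 0. Violating.
Others bid (6, 8, 8): truth gives 0; bid 8 gives 4 > 0. Violating.
Others bid (6, 6, 12): truth gives 0; no alternative beats it.
Others bid (6, 6, 16): truth gives 0; no alternative beats it.
(Checking all 64 profiles: 4 have a profitable deviation, 60 do not.)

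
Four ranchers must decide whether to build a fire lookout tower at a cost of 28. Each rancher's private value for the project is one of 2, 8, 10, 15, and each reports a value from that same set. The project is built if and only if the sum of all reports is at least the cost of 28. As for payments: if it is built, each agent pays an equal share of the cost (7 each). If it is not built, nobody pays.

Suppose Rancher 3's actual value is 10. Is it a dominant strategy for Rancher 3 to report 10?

Consider the case where Rancher 1 reports 2, Rancher 2 reports 2 and Rancher 4 reports 10.
Truthful report 10: project not built, utility 0.
Report 15 instead: project built, pays 7, utility 10 - 7 = 3.
Since 3 > 0, reporting 15 is strictly better here, so truthful reporting is not dominant.

No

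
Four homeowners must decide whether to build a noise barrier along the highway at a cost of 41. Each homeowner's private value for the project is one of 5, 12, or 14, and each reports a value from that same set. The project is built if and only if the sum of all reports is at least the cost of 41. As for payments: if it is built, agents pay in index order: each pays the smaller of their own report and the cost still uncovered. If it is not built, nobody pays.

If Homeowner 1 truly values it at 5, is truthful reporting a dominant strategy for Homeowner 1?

Yes

Check each profile of the others' reports and compare truth against every alternative report.
Others report (5, 12, 12): truth gives 0, best alternative gives -7.
Others report (5, 12, 14): truth gives 0, best alternative gives -7.
Others report (5, 14, 12): truth gives 0, best alternative gives -7.
Others report (5, 14, 14): truth gives 0, best alternative gives -7.
Others report (12, 5, 12): truth gives 0, best alternative gives -7.
Others report (12, 5, 14): truth gives 0, best alternative gives -7.
(Remaining 21 profiles checked similarly; truth is weakly best in each.)
In every case the truthful report is at least as good as any alternative, so it is a dominant strategy.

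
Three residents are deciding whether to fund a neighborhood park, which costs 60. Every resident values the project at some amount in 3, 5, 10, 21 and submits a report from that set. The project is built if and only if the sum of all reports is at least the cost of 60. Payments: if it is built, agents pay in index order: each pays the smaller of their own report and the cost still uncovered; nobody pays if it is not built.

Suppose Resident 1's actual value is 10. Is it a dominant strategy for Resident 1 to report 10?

Yes

Check each profile of the others' reports and compare truth against every alternative report.
Others report (3, 3): truth gives 0, best alternative gives 0.
Others report (3, 5): truth gives 0, best alternative gives 0.
Others report (3, 10): truth gives 0, best alternative gives 0.
Others report (3, 21): truth gives 0, best alternative gives 0.
Others report (5, 3): truth gives 0, best alternative gives 0.
Others report (5, 5): truth gives 0, best alternative gives 0.
(Remaining 10 profiles checked similarly; truth is weakly best in each.)
In every case the truthful report is at least as good as any alternative, so it is a dominant strategy.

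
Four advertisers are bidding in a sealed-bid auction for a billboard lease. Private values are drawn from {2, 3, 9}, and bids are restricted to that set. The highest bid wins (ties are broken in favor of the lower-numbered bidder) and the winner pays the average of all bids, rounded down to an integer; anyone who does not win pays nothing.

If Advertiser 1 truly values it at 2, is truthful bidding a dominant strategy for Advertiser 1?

Check each profile of the others' bids and compare truth against every alternative bid.
Others bid (3, 3, 3): truth gives 0, best alternative gives -1.
Others bid (2, 2, 2): truth gives 0, best alternative gives 0.
Others bid (2, 2, 3): truth gives 0, best alternative gives 0.
Others bid (2, 2, 9): truth gives 0, best alternative gives 0.
Others bid (2, 3, 2): truth gives 0, best alternative gives 0.
Others bid (2, 3, 3): truth gives 0, best alternative gives 0.
(Remaining 21 profiles checked similarly; truth is weakly best in each.)
In every case the truthful bid is at least as good as any alternative, so it is a dominant strategy.

Yes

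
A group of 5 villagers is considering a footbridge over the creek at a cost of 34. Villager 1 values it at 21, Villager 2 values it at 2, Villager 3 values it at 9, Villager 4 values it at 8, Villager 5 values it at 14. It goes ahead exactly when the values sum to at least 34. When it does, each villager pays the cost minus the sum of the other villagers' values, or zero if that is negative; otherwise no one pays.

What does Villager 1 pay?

Total value 54 ≥ cost 34, so the project is built.
The other villagers' values sum to 33.
Cost minus that sum is 34 - 33 = 1.

1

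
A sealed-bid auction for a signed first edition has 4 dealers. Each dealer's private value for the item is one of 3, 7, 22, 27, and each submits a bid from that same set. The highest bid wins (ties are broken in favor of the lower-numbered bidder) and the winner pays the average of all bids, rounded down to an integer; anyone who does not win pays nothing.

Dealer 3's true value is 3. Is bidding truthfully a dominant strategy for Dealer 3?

Yes

Check each profile of the others' bids and compare truth against every alternative bid.
Others bid (3, 3, 7): truth gives 0, best alternative gives -2.
Others bid (3, 3, 3): truth gives 0, best alternative gives -1.
Others bid (3, 3, 22): truth gives 0, best alternative gives 0.
Others bid (3, 3, 27): truth gives 0, best alternative gives 0.
Others bid (3, 7, 3): truth gives 0, best alternative gives 0.
Others bid (3, 7, 7): truth gives 0, best alternative gives 0.
(Remaining 58 profiles checked similarly; truth is weakly best in each.)
In every case the truthful bid is at least as good as any alternative, so it is a dominant strategy.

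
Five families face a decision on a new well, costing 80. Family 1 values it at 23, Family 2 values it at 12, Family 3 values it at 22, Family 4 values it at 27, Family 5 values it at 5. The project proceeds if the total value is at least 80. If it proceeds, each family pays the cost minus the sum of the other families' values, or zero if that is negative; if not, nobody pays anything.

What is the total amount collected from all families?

48

Total value 89 ≥ cost 80, so it is built.
Family 1: others sum to 66; max(0, 80 - 66) = 14.
Family 2: others sum to 77; max(0, 80 - 77) = 3.
Family 3: others sum to 67; max(0, 80 - 67) = 13.
Family 4: others sum to 62; max(0, 80 - 62) = 18.
Family 5: others sum to 84; max(0, 80 - 84) = 0.
Total collected = 14 + 3 + 13 + 18 + 0 = 48.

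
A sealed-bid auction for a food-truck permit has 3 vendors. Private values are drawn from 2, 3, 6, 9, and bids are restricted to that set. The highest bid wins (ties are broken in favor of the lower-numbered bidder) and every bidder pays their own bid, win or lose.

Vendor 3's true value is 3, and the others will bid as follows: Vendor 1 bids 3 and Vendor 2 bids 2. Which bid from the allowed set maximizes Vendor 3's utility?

Bid 2: loses but pays 2, utility -2.
Bid 3: loses but pays 3, utility -3.
Bid 6: wins, pays 6, utility 3 - 6 = -3.
Bid 9: wins, pays 9, utility 3 - 9 = -6.
The best choice is 2 with utility -2.

2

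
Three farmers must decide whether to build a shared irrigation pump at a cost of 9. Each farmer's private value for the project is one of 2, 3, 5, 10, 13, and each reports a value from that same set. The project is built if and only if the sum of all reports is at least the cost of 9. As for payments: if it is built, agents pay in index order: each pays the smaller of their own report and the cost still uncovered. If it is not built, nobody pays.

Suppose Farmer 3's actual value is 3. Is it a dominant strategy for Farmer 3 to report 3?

Yes

Check each profile of the others' reports and compare truth against every alternative report.
Others report (2, 10): truth gives 3, best alternative gives 3.
Others report (2, 13): truth gives 3, best alternative gives 3.
Others report (3, 10): truth gives 3, best alternative gives 3.
Others report (3, 13): truth gives 3, best alternative gives 3.
Others report (5, 5): truth gives 3, best alternative gives 3.
Others report (5, 10): truth gives 3, best alternative gives 3.
(Remaining 19 profiles checked similarly; truth is weakly best in each.)
In every case the truthful report is at least as good as any alternative, so it is a dominant strategy.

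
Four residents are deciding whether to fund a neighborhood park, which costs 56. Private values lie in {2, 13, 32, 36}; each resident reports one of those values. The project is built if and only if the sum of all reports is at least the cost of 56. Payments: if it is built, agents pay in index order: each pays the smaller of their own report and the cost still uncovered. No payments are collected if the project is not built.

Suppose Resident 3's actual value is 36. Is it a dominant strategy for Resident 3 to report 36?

Consider the case where Resident 1 reports 2, Resident 2 reports 2 and Resident 4 reports 32.
Truthful report 36: project built, pays 36, utility 36 - 36 = 0.
Report 32 instead: project built, pays 32, utility 36 - 32 = 4.
Since 4 > 0, reporting 32 is strictly better here, so truthful reporting is not dominant.

No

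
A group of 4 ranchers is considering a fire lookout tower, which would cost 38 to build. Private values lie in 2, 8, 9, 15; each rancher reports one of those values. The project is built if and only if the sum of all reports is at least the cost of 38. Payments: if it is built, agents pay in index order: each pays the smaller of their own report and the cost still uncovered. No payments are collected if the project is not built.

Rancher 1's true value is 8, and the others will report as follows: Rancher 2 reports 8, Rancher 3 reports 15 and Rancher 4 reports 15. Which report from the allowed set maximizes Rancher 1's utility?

Report 2: project built, pays 2, utility 8 - 2 = 6.
Report 8: project built, pays 8, utility 8 - 8 = 0.
Report 9: project built, pays 9, utility 8 - 9 = -1.
Report 15: project built, pays 15, utility 8 - 15 = -7.
The best choice is 2 with utility 6.

2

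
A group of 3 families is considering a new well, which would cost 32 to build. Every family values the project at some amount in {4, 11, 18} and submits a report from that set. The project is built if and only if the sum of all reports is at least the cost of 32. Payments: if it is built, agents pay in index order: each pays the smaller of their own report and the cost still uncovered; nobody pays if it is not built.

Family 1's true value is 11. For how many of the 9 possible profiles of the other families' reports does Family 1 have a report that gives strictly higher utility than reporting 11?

3

Others report (11, 18): truth gives 0; report 4 gives 7 > 0. Violating.
Others report (18, 11): truth gives 0; report 4 gives 7 > 0. Violating.
Others report (18, 18): truth gives 0; report 4 gives 7 > 0. Violating.
Others report (4, 4): truth gives 0; no alternative beats it.
Others report (4, 11): truth gives 0; no alternative beats it.
(Checking all 9 profiles: 3 have a profitable deviation, 6 do not.)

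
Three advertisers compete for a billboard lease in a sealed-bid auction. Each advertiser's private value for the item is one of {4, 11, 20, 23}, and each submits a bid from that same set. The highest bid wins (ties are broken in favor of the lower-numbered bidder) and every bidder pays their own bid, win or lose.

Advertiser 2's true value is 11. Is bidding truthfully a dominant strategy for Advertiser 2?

Consider the case where Advertiser 1 bids 4 and Advertiser 3 bids 20.
Truthful bid 11: loses but pays 11, utility -11.
Bid 4 instead: loses but pays 4, utility -4.
Since -4 > -11, bidding 4 is strictly better here, so truthful bidding is not dominant.

No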